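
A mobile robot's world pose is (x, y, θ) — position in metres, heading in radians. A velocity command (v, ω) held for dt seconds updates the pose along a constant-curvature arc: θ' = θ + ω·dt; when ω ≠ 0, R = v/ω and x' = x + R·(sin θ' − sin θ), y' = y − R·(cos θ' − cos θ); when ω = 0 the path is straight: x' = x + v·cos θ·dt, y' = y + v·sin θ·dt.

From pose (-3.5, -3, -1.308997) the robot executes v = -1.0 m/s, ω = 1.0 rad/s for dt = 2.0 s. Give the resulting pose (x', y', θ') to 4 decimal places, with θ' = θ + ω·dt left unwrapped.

(-5.1032, -2.4882, 0.6910)

θ' = -1.3090 + 1.0·2.0 = 0.6910
R = v/ω = -1.0/1.0 = -1.0000
x' = -3.5 + -1.0000·(sin 0.6910 − sin -1.3090) = -5.1032
y' = -3 − -1.0000·(cos 0.6910 − cos -1.3090) = -2.4882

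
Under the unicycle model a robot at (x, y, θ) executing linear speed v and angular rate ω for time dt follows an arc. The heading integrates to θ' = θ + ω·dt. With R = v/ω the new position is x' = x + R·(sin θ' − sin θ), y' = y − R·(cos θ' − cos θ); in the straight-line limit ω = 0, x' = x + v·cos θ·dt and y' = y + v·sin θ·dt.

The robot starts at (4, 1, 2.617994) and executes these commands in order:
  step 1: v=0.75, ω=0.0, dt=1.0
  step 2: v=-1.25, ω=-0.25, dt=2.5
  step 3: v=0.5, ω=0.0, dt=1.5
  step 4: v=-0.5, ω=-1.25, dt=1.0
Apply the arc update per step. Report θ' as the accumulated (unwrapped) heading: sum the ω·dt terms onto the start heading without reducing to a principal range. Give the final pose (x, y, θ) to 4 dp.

(5.0098, -0.6806, 0.7430)

step 1: θ'=2.6180 (straight) → pose (3.3505, 1.3750, 2.6180)
step 2: θ'=1.9930 (R=5.0000) → pose (5.4114, -0.9063, 1.9930)
step 3: θ'=1.9930 (straight) → pose (5.1041, -0.2222, 1.9930)
step 4: θ'=0.7430 (R=0.4000) → pose (5.0098, -0.6806, 0.7430)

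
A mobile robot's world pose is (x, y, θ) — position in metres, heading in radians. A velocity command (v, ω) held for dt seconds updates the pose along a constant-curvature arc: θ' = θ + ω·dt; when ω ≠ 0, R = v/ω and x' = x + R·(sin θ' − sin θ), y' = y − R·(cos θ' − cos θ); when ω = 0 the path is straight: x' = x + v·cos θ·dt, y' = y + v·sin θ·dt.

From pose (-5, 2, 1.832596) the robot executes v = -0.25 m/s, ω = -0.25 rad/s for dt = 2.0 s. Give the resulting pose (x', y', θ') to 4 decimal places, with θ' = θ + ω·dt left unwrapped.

θ' = 1.8326 + -0.25·2.0 = 1.3326
R = v/ω = -0.25/-0.25 = 1.0000
x' = -5 + 1.0000·(sin 1.3326 − sin 1.8326) = -4.9942
y' = 2 − 1.0000·(cos 1.3326 − cos 1.8326) = 1.5052

(-4.9942, 1.5052, 1.3326)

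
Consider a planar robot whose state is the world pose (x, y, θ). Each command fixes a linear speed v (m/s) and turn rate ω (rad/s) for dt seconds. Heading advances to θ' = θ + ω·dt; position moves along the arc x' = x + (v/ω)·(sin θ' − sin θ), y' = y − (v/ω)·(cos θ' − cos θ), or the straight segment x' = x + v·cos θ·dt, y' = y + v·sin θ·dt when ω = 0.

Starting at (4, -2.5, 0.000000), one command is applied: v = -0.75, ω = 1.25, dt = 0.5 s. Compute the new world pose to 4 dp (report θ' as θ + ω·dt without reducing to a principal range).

(3.6489, -2.6134, 0.6250)

θ' = 0.0000 + 1.25·0.5 = 0.6250
R = v/ω = -0.75/1.25 = -0.6000
x' = 4 + -0.6000·(sin 0.6250 − sin 0.0000) = 3.6489
y' = -2.5 − -0.6000·(cos 0.6250 − cos 0.0000) = -2.6134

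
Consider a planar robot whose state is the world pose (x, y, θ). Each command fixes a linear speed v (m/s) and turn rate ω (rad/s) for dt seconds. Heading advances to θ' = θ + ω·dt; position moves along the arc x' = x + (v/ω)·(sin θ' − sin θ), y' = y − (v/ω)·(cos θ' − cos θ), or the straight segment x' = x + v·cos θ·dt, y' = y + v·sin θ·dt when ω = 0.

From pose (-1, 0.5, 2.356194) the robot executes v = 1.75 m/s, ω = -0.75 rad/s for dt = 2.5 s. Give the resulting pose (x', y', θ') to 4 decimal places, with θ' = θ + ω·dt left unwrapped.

θ' = 2.3562 + -0.75·2.5 = 0.4812
R = v/ω = 1.75/-0.75 = -2.3333
x' = -1 + -2.3333·(sin 0.4812 − sin 2.3562) = -0.4300
y' = 0.5 − -2.3333·(cos 0.4812 − cos 2.3562) = 4.2183

(-0.4300, 4.2183, 0.4812)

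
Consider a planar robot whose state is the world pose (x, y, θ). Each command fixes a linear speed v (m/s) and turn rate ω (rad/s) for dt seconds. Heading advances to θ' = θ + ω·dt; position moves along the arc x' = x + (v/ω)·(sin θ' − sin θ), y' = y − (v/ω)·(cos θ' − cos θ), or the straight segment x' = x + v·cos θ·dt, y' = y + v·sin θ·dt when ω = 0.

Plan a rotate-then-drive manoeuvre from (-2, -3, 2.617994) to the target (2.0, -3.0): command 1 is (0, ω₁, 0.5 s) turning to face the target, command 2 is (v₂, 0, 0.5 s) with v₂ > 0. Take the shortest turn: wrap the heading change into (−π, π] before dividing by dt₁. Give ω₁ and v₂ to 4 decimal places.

heading to target = atan2(-3−-3, 2−-2) = 0.0000
Δθ = wrap(0.0000 − 2.6180) = -2.6180; ω₁ = Δθ/dt₁ = -5.2360
distance = √((2−-2)² + (-3−-3)²) = 4.0000; v₂ = distance/dt₂ = 8.0000

ω₁ = -5.2360, v₂ = 8.0000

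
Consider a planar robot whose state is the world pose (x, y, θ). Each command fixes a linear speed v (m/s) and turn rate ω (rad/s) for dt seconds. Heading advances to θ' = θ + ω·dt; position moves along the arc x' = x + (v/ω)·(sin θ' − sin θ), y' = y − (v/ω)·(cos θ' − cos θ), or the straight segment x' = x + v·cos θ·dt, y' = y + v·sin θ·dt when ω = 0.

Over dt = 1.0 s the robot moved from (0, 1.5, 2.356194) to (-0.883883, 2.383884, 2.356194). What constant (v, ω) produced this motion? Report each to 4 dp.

Δθ = 2.356194 − 2.356194 = 0.000000
ω = Δθ/dt = 0.000000/1.0 = 0.0000
ω = 0 → v = (Δx·cos θ + Δy·sin θ)/dt = 1.2500

v = 1.2500, ω = 0.0000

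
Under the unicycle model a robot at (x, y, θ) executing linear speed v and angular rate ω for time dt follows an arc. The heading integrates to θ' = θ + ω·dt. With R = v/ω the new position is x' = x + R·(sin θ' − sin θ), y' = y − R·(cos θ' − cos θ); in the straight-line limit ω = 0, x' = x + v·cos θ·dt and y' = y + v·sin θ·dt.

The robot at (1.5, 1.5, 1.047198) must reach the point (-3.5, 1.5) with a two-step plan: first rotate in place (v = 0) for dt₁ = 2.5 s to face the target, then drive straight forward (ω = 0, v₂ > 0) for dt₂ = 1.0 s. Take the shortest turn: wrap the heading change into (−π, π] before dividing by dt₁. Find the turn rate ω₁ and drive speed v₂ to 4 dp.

ω₁ = 0.8378, v₂ = 5.0000

heading to target = atan2(1.5−1.5, -3.5−1.5) = 3.1416
Δθ = wrap(3.1416 − 1.0472) = 2.0944; ω₁ = Δθ/dt₁ = 0.8378
distance = √((-3.5−1.5)² + (1.5−1.5)²) = 5.0000; v₂ = distance/dt₂ = 5.0000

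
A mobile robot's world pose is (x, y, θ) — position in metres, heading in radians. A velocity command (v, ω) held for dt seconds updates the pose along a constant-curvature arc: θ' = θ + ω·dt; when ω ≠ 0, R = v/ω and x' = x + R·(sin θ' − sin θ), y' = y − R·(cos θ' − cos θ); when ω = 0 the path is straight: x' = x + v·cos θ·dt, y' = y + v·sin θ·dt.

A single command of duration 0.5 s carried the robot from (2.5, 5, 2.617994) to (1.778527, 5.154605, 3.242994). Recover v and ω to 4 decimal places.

v = 1.5000, ω = 1.2500

Δθ = 3.242994 − 2.617994 = 0.625000
ω = Δθ/dt = 0.625000/0.5 = 1.2500
R = Δx/(sin θ' − sin θ) = 1.2000
v = R·ω = 1.2000·1.2500 = 1.5000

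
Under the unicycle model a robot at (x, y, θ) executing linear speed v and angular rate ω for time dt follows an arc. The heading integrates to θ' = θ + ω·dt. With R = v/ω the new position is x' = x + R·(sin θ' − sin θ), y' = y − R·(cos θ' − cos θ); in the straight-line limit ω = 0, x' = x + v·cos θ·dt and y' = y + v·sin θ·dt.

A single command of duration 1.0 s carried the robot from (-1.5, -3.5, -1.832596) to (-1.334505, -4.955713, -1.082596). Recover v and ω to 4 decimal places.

v = 1.5000, ω = 0.7500

Δθ = -1.082596 − -1.832596 = 0.750000
ω = Δθ/dt = 0.750000/1.0 = 0.7500
R = −Δy/(cos θ' − cos θ) = 2.0000
v = R·ω = 2.0000·0.7500 = 1.5000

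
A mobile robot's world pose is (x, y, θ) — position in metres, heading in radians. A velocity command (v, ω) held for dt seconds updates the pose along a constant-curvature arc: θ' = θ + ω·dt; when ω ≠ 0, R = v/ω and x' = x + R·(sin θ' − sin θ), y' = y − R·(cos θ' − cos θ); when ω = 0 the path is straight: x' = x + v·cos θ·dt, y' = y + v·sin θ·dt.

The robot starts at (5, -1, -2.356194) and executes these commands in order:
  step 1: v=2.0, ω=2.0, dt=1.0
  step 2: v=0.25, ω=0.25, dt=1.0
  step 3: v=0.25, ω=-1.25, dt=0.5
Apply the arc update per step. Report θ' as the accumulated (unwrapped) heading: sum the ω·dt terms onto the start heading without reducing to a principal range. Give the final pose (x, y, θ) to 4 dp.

step 1: θ'=-0.3562 (R=1.0000) → pose (5.3584, -2.6443, -0.3562)
step 2: θ'=-0.1062 (R=1.0000) → pose (5.6011, -2.7015, -0.1062)
step 3: θ'=-0.7312 (R=-0.2000) → pose (5.7135, -2.7515, -0.7312)

(5.7135, -2.7515, -0.7312)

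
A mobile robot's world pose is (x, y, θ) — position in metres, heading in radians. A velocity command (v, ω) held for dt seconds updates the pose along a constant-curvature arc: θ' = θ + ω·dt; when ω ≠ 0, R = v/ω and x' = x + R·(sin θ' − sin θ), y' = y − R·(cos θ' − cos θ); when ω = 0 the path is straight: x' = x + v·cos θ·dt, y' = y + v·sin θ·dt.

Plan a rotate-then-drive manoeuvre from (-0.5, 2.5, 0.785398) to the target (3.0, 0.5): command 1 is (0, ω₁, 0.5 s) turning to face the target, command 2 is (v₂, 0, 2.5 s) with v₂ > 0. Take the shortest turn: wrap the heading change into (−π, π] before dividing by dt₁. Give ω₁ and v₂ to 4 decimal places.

ω₁ = -2.6091, v₂ = 1.6125

heading to target = atan2(0.5−2.5, 3−-0.5) = -0.5191
Δθ = wrap(-0.5191 − 0.7854) = -1.3045; ω₁ = Δθ/dt₁ = -2.6091
distance = √((3−-0.5)² + (0.5−2.5)²) = 4.0311; v₂ = distance/dt₂ = 1.6125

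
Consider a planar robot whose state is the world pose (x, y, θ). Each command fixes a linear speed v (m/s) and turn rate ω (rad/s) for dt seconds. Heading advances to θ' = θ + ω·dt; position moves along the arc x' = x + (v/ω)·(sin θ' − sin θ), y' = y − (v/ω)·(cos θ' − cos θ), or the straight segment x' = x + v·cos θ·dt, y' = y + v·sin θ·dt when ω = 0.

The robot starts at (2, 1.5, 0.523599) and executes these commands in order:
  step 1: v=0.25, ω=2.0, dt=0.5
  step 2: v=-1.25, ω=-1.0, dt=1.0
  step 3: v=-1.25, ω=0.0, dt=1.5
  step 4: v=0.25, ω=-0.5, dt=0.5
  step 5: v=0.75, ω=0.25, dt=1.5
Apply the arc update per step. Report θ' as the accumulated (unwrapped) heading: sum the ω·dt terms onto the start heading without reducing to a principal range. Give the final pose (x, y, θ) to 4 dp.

(0.9315, 0.1873, 0.6486)

step 1: θ'=1.5236 (R=0.1250) → pose (2.0624, 1.6024, 1.5236)
step 2: θ'=0.5236 (R=1.2500) → pose (1.4388, 0.5788, 0.5236)
step 3: θ'=0.5236 (straight) → pose (-0.1850, -0.3587, 0.5236)
step 4: θ'=0.2736 (R=-0.5000) → pose (-0.0701, -0.3103, 0.2736)
step 5: θ'=0.6486 (R=3.0000) → pose (0.9315, 0.1873, 0.6486)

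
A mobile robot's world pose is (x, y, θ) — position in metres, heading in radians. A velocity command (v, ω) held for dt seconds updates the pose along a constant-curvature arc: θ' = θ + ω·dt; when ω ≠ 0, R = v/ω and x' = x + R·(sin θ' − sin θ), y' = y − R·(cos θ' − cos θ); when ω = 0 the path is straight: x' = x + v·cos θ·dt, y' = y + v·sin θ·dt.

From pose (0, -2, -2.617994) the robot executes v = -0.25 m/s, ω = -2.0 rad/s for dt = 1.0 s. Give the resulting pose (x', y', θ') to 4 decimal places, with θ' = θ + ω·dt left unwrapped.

(0.1869, -2.0965, -4.6180)

θ' = -2.6180 + -2.0·1.0 = -4.6180
R = v/ω = -0.25/-2.0 = 0.1250
x' = 0 + 0.1250·(sin -4.6180 − sin -2.6180) = 0.1869
y' = -2 − 0.1250·(cos -4.6180 − cos -2.6180) = -2.0965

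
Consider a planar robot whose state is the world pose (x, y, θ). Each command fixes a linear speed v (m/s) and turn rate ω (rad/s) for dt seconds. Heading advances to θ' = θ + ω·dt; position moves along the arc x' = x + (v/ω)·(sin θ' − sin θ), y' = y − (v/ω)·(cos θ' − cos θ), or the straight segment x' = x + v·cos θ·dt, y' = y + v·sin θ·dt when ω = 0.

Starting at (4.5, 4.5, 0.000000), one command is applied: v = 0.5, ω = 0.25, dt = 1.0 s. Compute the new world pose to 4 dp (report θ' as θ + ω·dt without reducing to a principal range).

θ' = 0.0000 + 0.25·1.0 = 0.2500
R = v/ω = 0.5/0.25 = 2.0000
x' = 4.5 + 2.0000·(sin 0.2500 − sin 0.0000) = 4.9948
y' = 4.5 − 2.0000·(cos 0.2500 − cos 0.0000) = 4.5622

(4.9948, 4.5622, 0.2500)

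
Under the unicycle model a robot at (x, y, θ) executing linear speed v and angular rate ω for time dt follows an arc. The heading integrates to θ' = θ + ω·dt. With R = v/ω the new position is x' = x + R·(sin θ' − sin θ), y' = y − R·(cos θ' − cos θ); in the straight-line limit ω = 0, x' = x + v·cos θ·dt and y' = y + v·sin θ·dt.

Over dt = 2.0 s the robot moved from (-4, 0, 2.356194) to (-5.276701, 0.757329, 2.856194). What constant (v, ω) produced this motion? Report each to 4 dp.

v = 0.7500, ω = 0.2500

Δθ = 2.856194 − 2.356194 = 0.500000
ω = Δθ/dt = 0.500000/2.0 = 0.2500
R = Δx/(sin θ' − sin θ) = 3.0000
v = R·ω = 3.0000·0.2500 = 0.7500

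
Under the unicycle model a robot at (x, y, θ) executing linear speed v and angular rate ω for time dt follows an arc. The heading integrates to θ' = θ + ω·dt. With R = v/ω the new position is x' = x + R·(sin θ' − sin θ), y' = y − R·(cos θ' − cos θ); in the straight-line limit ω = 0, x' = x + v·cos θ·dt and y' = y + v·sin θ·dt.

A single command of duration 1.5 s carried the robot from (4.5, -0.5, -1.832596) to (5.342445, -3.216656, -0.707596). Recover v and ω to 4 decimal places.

v = 2.0000, ω = 0.7500

Δθ = -0.707596 − -1.832596 = 1.125000
ω = Δθ/dt = 1.125000/1.5 = 0.7500
R = −Δy/(cos θ' − cos θ) = 2.6667
v = R·ω = 2.6667·0.7500 = 2.0000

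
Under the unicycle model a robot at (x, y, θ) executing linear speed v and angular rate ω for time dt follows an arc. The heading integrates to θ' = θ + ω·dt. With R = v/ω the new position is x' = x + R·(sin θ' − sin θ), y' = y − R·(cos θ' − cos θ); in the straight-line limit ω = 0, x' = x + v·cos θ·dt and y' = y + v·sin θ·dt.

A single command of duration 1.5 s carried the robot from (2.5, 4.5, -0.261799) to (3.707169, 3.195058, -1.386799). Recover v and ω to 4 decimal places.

v = 1.2500, ω = -0.7500

Δθ = -1.386799 − -0.261799 = -1.125000
ω = Δθ/dt = -1.125000/1.5 = -0.7500
R = −Δy/(cos θ' − cos θ) = -1.6667
v = R·ω = -1.6667·-0.7500 = 1.2500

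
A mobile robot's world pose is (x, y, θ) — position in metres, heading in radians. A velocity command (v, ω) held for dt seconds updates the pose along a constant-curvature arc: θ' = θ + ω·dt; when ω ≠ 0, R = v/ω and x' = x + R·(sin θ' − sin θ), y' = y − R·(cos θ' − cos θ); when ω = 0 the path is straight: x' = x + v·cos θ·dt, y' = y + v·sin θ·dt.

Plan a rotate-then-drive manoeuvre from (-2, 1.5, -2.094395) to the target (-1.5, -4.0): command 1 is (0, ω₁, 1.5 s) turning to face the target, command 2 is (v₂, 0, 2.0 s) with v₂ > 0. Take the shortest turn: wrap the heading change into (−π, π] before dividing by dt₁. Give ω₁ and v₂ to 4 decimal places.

heading to target = atan2(-4−1.5, -1.5−-2) = -1.4801
Δθ = wrap(-1.4801 − -2.0944) = 0.6143; ω₁ = Δθ/dt₁ = 0.4095
distance = √((-1.5−-2)² + (-4−1.5)²) = 5.5227; v₂ = distance/dt₂ = 2.7613

ω₁ = 0.4095, v₂ = 2.7613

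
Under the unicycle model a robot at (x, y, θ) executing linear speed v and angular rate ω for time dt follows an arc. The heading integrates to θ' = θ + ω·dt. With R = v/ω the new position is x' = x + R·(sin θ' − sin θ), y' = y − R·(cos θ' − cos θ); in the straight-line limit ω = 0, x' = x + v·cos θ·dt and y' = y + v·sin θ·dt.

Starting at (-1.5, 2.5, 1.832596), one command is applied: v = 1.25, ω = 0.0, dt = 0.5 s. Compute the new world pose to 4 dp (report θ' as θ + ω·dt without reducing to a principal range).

θ' = 1.8326 + 0.0·0.5 = 1.8326
ω = 0 → straight: x' = -1.5 + 1.25·cos(1.8326)·0.5 = -1.6618
y' = 2.5 + 1.25·sin(1.8326)·0.5 = 3.1037

(-1.6618, 3.1037, 1.8326)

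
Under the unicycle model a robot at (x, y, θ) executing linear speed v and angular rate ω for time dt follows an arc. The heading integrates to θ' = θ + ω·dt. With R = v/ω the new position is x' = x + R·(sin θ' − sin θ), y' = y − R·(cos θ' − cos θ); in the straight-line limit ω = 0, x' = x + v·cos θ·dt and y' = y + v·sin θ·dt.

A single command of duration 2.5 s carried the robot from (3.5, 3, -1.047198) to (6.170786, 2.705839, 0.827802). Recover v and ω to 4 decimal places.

Δθ = 0.827802 − -1.047198 = 1.875000
ω = Δθ/dt = 1.875000/2.5 = 0.7500
R = Δx/(sin θ' − sin θ) = 1.6667
v = R·ω = 1.6667·0.7500 = 1.2500

v = 1.2500, ω = 0.7500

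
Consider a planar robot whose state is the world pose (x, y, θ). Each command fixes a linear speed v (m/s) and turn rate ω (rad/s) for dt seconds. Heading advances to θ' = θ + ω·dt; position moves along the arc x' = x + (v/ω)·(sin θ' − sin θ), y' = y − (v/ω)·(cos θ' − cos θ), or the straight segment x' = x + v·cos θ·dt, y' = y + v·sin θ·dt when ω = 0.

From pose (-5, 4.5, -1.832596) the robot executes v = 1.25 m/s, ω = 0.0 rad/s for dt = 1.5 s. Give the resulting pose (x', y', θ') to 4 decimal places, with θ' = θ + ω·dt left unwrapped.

θ' = -1.8326 + 0.0·1.5 = -1.8326
ω = 0 → straight: x' = -5 + 1.25·cos(-1.8326)·1.5 = -5.4853
y' = 4.5 + 1.25·sin(-1.8326)·1.5 = 2.6889

(-5.4853, 2.6889, -1.8326)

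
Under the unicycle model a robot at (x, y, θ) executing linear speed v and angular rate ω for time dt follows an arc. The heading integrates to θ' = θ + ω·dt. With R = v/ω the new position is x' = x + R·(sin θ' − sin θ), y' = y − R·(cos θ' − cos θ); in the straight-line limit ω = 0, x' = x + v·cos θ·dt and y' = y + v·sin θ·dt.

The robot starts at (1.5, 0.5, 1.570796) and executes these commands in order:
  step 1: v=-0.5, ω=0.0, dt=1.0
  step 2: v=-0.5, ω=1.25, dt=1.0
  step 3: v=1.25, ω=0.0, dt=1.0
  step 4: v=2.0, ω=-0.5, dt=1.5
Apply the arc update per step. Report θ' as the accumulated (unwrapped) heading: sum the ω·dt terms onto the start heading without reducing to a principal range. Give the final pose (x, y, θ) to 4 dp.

(-1.6614, 1.8928, 2.0708)

step 1: θ'=1.5708 (straight) → pose (1.5000, 0.0000, 1.5708)
step 2: θ'=2.8208 (R=-0.4000) → pose (1.7739, -0.3796, 2.8208)
step 3: θ'=2.8208 (straight) → pose (0.5876, 0.0146, 2.8208)
step 4: θ'=2.0708 (R=-4.0000) → pose (-1.6614, 1.8928, 2.0708)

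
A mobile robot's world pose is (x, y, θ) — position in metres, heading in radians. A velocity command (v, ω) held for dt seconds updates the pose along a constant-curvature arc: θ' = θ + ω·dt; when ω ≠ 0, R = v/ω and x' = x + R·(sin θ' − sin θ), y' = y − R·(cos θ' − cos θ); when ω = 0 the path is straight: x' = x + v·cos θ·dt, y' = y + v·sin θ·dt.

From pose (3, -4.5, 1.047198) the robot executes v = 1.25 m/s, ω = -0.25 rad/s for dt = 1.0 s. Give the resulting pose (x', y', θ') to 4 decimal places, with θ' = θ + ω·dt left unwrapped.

θ' = 1.0472 + -0.25·1.0 = 0.7972
R = v/ω = 1.25/-0.25 = -5.0000
x' = 3 + -5.0000·(sin 0.7972 − sin 1.0472) = 3.7531
y' = -4.5 − -5.0000·(cos 0.7972 − cos 1.0472) = -3.5064

(3.7531, -3.5064, 0.7972)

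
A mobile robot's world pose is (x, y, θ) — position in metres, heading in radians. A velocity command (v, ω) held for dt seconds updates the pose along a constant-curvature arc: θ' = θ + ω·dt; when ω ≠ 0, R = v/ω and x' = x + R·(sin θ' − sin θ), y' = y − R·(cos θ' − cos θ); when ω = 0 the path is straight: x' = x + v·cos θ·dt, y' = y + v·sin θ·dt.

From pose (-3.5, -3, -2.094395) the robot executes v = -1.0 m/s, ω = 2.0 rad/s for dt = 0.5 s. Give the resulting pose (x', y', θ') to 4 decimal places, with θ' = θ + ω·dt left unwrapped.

(-3.4887, -2.5207, -1.0944)

θ' = -2.0944 + 2.0·0.5 = -1.0944
R = v/ω = -1.0/2.0 = -0.5000
x' = -3.5 + -0.5000·(sin -1.0944 − sin -2.0944) = -3.4887
y' = -3 − -0.5000·(cos -1.0944 − cos -2.0944) = -2.5207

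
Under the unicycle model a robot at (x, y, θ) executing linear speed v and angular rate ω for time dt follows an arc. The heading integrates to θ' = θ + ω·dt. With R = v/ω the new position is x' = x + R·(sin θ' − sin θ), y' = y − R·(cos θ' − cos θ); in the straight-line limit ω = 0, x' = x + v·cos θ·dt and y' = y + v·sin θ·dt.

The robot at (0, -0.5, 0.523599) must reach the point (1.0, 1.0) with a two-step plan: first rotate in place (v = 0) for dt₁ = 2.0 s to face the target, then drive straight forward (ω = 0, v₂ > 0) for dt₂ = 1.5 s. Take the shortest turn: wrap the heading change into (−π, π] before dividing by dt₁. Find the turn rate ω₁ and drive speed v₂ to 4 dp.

ω₁ = 0.2296, v₂ = 1.2019

heading to target = atan2(1−-0.5, 1−0) = 0.9828
Δθ = wrap(0.9828 − 0.5236) = 0.4592; ω₁ = Δθ/dt₁ = 0.2296
distance = √((1−0)² + (1−-0.5)²) = 1.8028; v₂ = distance/dt₂ = 1.2019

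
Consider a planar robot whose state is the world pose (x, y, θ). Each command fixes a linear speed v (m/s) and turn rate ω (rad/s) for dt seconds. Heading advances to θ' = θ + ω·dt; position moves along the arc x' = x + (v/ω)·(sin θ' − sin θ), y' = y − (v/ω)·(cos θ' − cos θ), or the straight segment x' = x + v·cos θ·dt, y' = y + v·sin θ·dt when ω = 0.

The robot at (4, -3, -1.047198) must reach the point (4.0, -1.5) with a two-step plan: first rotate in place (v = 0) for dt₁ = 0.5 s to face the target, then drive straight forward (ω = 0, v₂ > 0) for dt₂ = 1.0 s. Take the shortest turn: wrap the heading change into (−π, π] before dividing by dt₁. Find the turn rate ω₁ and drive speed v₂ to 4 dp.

ω₁ = 5.2360, v₂ = 1.5000

heading to target = atan2(-1.5−-3, 4−4) = 1.5708
Δθ = wrap(1.5708 − -1.0472) = 2.6180; ω₁ = Δθ/dt₁ = 5.2360
distance = √((4−4)² + (-1.5−-3)²) = 1.5000; v₂ = distance/dt₂ = 1.5000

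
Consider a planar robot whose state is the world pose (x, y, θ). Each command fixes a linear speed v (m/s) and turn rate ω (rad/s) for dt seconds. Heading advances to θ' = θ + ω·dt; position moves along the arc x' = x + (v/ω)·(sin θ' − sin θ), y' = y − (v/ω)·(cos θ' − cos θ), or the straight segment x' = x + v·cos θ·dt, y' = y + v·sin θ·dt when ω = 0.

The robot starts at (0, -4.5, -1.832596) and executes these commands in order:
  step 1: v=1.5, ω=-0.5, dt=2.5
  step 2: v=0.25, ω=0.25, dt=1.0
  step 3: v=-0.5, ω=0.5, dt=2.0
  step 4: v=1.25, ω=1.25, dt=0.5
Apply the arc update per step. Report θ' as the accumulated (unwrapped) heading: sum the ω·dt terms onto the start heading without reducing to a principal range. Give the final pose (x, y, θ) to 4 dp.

step 1: θ'=-3.0826 (R=-3.0000) → pose (-2.7209, -6.7183, -3.0826)
step 2: θ'=-2.8326 (R=1.0000) → pose (-2.9660, -6.7639, -2.8326)
step 3: θ'=-1.8326 (R=-1.0000) → pose (-2.3042, -6.0701, -1.8326)
step 4: θ'=-1.2076 (R=1.0000) → pose (-2.2730, -6.6842, -1.2076)

(-2.2730, -6.6842, -1.2076)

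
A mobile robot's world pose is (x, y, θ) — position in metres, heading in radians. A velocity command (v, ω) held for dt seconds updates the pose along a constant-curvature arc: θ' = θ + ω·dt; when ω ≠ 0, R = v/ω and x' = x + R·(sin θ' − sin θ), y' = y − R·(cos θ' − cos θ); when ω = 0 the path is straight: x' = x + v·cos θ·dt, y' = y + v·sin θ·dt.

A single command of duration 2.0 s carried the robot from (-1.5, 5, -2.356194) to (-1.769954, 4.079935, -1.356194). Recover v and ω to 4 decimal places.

Δθ = -1.356194 − -2.356194 = 1.000000
ω = Δθ/dt = 1.000000/2.0 = 0.5000
R = −Δy/(cos θ' − cos θ) = 1.0000
v = R·ω = 1.0000·0.5000 = 0.5000

v = 0.5000, ω = 0.5000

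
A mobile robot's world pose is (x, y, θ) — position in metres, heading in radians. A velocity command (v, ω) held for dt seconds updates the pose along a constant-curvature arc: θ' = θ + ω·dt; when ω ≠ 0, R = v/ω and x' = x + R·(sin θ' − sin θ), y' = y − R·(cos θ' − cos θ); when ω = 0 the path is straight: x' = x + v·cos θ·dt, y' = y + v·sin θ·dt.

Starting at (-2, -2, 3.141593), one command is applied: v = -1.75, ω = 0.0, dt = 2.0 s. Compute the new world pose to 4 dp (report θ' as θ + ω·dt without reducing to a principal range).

(1.5000, -2.0000, 3.1416)

θ' = 3.1416 + 0.0·2.0 = 3.1416
ω = 0 → straight: x' = -2 + -1.75·cos(3.1416)·2.0 = 1.5000
y' = -2 + -1.75·sin(3.1416)·2.0 = -2.0000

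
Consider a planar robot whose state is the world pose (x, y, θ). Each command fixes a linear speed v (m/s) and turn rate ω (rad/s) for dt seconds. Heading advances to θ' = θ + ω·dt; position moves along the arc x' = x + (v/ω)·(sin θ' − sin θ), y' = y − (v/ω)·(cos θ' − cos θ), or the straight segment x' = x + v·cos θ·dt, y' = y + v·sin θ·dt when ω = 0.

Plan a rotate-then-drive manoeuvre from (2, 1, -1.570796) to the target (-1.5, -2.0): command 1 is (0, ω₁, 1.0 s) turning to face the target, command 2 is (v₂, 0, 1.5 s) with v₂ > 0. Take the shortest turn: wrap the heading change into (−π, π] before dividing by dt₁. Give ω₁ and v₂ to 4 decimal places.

ω₁ = -0.8622, v₂ = 3.0732

heading to target = atan2(-2−1, -1.5−2) = -2.4330
Δθ = wrap(-2.4330 − -1.5708) = -0.8622; ω₁ = Δθ/dt₁ = -0.8622
distance = √((-1.5−2)² + (-2−1)²) = 4.6098; v₂ = distance/dt₂ = 3.0732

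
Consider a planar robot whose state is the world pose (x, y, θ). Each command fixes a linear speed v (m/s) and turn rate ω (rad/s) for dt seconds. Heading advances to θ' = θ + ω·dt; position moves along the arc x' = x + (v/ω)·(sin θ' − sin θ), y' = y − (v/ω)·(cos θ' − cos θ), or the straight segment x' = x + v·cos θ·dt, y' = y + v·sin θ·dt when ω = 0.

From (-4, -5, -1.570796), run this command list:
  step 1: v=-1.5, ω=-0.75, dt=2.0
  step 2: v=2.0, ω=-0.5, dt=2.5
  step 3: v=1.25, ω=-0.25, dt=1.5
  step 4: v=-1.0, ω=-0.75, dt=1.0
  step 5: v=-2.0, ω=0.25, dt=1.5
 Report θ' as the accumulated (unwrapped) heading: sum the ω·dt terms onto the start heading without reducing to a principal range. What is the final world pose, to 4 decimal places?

step 1: θ'=-3.0708 (R=2.0000) → pose (-2.1415, -3.0050, -3.0708)
step 2: θ'=-4.3208 (R=-4.0000) → pose (-6.1216, -0.5417, -4.3208)
step 3: θ'=-4.6958 (R=-5.0000) → pose (-6.4994, 1.2837, -4.6958)
step 4: θ'=-5.4458 (R=1.3333) → pose (-6.8421, 0.3690, -5.4458)
step 5: θ'=-5.0708 (R=-8.0000) → pose (-8.3905, -2.1800, -5.0708)

(-8.3905, -2.1800, -5.0708)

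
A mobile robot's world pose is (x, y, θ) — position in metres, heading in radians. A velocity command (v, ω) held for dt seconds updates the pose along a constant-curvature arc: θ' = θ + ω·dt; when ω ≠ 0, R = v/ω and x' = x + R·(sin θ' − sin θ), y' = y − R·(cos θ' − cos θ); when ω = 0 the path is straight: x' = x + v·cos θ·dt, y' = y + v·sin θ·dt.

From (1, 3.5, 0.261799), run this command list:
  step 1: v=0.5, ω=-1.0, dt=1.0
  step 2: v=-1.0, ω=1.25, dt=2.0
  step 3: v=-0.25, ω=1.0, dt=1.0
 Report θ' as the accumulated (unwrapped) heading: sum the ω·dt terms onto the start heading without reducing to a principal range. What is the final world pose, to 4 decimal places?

(0.2948, 2.4585, 2.7618)

step 1: θ'=-0.7382 (R=-0.5000) → pose (1.4659, 3.3869, -0.7382)
step 2: θ'=1.7618 (R=-0.8000) → pose (0.1421, 2.6433, 1.7618)
step 3: θ'=2.7618 (R=-0.2500) → pose (0.2948, 2.4585, 2.7618)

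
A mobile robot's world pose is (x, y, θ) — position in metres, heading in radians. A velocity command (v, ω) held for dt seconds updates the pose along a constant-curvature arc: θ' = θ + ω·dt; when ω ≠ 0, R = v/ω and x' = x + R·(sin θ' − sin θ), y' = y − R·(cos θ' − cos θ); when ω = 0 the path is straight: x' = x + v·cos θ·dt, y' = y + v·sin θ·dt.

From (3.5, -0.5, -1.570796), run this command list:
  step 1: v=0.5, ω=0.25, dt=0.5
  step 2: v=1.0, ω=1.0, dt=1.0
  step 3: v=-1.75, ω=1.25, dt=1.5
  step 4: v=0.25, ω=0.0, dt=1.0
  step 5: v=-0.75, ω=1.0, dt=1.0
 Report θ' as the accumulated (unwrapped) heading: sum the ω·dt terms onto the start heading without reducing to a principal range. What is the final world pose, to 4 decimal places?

step 1: θ'=-1.4458 (R=2.0000) → pose (3.5156, -0.7493, -1.4458)
step 2: θ'=-0.4458 (R=1.0000) → pose (4.0766, -1.5269, -0.4458)
step 3: θ'=1.4292 (R=-1.4000) → pose (2.0870, -2.5925, 1.4292)
step 4: θ'=1.4292 (straight) → pose (2.1223, -2.3451, 1.4292)
step 5: θ'=2.4292 (R=-0.7500) → pose (2.3745, -3.0185, 2.4292)

(2.3745, -3.0185, 2.4292)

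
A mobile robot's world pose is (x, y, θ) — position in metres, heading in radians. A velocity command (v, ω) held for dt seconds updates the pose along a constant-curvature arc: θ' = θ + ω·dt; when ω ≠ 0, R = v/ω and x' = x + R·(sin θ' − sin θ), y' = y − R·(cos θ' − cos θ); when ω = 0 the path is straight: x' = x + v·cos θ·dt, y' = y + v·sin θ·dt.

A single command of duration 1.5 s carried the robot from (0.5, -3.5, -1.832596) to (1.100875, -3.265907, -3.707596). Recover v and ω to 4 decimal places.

v = -0.5000, ω = -1.2500

Δθ = -3.707596 − -1.832596 = -1.875000
ω = Δθ/dt = -1.875000/1.5 = -1.2500
R = Δx/(sin θ' − sin θ) = 0.4000
v = R·ω = 0.4000·-1.2500 = -0.5000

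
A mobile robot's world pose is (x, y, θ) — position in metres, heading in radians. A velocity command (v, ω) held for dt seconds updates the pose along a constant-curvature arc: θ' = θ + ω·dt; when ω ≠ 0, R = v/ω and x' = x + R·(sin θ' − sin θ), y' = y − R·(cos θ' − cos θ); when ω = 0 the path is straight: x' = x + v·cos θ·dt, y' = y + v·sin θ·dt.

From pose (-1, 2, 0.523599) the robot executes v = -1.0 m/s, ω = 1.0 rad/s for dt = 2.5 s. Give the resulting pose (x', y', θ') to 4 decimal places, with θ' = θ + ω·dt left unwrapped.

(-0.6177, 0.1409, 3.0236)

θ' = 0.5236 + 1.0·2.5 = 3.0236
R = v/ω = -1.0/1.0 = -1.0000
x' = -1 + -1.0000·(sin 3.0236 − sin 0.5236) = -0.6177
y' = 2 − -1.0000·(cos 3.0236 − cos 0.5236) = 0.1409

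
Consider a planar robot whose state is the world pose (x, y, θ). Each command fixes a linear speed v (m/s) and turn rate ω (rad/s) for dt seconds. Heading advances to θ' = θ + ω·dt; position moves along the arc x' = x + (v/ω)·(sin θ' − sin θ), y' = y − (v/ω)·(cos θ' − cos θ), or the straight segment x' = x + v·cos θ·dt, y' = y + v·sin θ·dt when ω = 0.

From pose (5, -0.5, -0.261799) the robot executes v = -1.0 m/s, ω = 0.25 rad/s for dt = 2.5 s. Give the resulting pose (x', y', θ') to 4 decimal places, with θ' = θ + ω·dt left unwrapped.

(2.5437, -0.6246, 0.3632)

θ' = -0.2618 + 0.25·2.5 = 0.3632
R = v/ω = -1.0/0.25 = -4.0000
x' = 5 + -4.0000·(sin 0.3632 − sin -0.2618) = 2.5437
y' = -0.5 − -4.0000·(cos 0.3632 − cos -0.2618) = -0.6246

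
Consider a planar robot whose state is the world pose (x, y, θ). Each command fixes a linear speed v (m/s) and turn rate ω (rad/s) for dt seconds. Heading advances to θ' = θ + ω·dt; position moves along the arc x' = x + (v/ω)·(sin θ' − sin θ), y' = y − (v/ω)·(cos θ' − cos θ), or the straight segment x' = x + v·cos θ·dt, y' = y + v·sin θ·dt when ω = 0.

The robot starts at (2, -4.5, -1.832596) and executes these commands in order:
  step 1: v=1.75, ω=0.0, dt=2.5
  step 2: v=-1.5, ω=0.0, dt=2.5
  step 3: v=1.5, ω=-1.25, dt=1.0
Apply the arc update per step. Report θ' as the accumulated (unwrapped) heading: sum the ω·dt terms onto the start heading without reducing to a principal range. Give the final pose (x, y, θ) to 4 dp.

step 1: θ'=-1.8326 (straight) → pose (0.8677, -8.7259, -1.8326)
step 2: θ'=-1.8326 (straight) → pose (1.8382, -5.1037, -1.8326)
step 3: θ'=-3.0826 (R=-1.2000) → pose (0.7499, -5.9910, -3.0826)

(0.7499, -5.9910, -3.0826)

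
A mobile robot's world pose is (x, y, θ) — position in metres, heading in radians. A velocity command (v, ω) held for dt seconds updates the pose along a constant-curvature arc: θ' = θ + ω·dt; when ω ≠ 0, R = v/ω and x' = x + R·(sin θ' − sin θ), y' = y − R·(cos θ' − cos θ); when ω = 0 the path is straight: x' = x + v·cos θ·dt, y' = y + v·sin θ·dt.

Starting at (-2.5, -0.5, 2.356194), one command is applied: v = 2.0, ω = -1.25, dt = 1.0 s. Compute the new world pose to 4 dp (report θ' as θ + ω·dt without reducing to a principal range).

(-2.7990, 1.3483, 1.1062)

θ' = 2.3562 + -1.25·1.0 = 1.1062
R = v/ω = 2.0/-1.25 = -1.6000
x' = -2.5 + -1.6000·(sin 1.1062 − sin 2.3562) = -2.7990
y' = -0.5 − -1.6000·(cos 1.1062 − cos 2.3562) = 1.3483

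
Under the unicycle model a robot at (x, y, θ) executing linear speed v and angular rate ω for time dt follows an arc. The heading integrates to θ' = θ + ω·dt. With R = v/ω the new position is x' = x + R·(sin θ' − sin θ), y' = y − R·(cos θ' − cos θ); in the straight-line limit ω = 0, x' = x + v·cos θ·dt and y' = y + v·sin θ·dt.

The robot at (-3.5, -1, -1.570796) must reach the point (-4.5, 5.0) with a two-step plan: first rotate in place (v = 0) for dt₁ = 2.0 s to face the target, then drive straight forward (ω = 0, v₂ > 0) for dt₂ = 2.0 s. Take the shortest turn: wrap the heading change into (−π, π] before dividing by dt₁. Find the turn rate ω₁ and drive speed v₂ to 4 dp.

heading to target = atan2(5−-1, -4.5−-3.5) = 1.7359
Δθ = wrap(1.7359 − -1.5708) = -2.9764; ω₁ = Δθ/dt₁ = -1.4882
distance = √((-4.5−-3.5)² + (5−-1)²) = 6.0828; v₂ = distance/dt₂ = 3.0414

ω₁ = -1.4882, v₂ = 3.0414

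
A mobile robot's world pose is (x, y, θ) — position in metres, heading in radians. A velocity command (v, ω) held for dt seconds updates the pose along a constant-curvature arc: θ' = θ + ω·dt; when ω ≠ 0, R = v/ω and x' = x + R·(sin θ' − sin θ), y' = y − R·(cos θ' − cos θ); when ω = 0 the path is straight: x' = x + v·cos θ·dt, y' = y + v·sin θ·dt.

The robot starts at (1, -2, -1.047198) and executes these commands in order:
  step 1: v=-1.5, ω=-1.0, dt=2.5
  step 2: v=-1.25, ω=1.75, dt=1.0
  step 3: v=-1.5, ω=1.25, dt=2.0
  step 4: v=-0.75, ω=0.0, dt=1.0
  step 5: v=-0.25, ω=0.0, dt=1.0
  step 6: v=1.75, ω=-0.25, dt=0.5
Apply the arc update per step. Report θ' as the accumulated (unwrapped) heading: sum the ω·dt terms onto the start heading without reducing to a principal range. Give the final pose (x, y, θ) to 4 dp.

(1.8620, 1.6854, 0.5778)

step 1: θ'=-3.5472 (R=1.5000) → pose (2.8909, 0.1283, -3.5472)
step 2: θ'=-1.7972 (R=-0.7143) → pose (3.8688, 0.6243, -1.7972)
step 3: θ'=0.7028 (R=-1.2000) → pose (1.9238, 1.8093, 0.7028)
step 4: θ'=0.7028 (straight) → pose (1.3515, 1.3245, 0.7028)
step 5: θ'=0.7028 (straight) → pose (1.1608, 1.1629, 0.7028)
step 6: θ'=0.5778 (R=-7.0000) → pose (1.8620, 1.6854, 0.5778)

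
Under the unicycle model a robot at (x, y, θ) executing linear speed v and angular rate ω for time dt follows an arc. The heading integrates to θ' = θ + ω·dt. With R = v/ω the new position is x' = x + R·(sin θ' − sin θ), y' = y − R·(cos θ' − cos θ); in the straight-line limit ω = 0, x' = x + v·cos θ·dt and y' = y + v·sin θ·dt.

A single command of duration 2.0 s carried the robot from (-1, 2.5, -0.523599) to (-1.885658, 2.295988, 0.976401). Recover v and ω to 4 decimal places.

Δθ = 0.976401 − -0.523599 = 1.500000
ω = Δθ/dt = 1.500000/2.0 = 0.7500
R = Δx/(sin θ' − sin θ) = -0.6667
v = R·ω = -0.6667·0.7500 = -0.5000

v = -0.5000, ω = 0.7500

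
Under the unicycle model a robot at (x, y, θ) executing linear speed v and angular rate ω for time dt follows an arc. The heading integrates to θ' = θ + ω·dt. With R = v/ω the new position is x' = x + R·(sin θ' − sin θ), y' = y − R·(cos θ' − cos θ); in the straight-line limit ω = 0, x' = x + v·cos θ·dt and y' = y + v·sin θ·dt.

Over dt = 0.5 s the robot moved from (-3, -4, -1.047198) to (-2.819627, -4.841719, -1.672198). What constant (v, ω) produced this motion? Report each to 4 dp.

Δθ = -1.672198 − -1.047198 = -0.625000
ω = Δθ/dt = -0.625000/0.5 = -1.2500
R = −Δy/(cos θ' − cos θ) = -1.4000
v = R·ω = -1.4000·-1.2500 = 1.7500

v = 1.7500, ω = -1.2500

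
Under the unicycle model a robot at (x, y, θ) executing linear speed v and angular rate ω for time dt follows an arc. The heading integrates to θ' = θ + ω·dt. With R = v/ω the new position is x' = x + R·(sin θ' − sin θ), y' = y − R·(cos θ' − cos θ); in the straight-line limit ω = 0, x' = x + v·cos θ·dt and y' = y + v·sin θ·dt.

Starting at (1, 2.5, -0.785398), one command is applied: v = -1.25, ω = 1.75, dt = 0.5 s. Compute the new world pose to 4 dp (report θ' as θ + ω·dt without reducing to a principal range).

(0.4310, 2.7063, 0.0896)

θ' = -0.7854 + 1.75·0.5 = 0.0896
R = v/ω = -1.25/1.75 = -0.7143
x' = 1 + -0.7143·(sin 0.0896 − sin -0.7854) = 0.4310
y' = 2.5 − -0.7143·(cos 0.0896 − cos -0.7854) = 2.7063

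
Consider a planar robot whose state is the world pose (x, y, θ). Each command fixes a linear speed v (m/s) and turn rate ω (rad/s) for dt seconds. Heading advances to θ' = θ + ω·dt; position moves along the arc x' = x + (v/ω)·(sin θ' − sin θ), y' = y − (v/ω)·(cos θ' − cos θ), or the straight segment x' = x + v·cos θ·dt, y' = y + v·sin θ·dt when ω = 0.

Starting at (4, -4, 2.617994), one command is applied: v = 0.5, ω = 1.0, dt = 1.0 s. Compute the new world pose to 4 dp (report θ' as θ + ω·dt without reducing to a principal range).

θ' = 2.6180 + 1.0·1.0 = 3.6180
R = v/ω = 0.5/1.0 = 0.5000
x' = 4 + 0.5000·(sin 3.6180 − sin 2.6180) = 3.5207
y' = -4 − 0.5000·(cos 3.6180 − cos 2.6180) = -3.9887

(3.5207, -3.9887, 3.6180)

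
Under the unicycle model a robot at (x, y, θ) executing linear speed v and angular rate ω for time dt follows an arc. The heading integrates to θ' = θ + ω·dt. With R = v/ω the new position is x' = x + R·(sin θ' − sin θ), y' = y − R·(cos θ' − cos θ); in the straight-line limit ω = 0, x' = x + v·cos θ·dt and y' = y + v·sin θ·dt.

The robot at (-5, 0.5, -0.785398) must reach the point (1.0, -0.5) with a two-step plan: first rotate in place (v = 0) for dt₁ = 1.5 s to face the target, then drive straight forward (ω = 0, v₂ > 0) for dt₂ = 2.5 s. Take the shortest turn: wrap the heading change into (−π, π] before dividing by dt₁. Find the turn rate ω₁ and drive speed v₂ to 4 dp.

heading to target = atan2(-0.5−0.5, 1−-5) = -0.1651
Δθ = wrap(-0.1651 − -0.7854) = 0.6202; ω₁ = Δθ/dt₁ = 0.4135
distance = √((1−-5)² + (-0.5−0.5)²) = 6.0828; v₂ = distance/dt₂ = 2.4331

ω₁ = 0.4135, v₂ = 2.4331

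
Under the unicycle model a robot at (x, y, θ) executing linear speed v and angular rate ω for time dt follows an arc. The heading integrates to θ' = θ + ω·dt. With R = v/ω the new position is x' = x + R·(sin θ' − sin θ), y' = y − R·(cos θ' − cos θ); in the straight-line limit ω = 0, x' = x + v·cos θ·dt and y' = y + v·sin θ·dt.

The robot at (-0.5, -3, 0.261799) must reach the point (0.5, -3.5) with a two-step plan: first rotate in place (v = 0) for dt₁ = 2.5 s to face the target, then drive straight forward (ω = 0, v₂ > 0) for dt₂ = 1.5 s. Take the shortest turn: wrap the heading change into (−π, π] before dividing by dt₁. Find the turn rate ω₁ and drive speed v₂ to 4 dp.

heading to target = atan2(-3.5−-3, 0.5−-0.5) = -0.4636
Δθ = wrap(-0.4636 − 0.2618) = -0.7254; ω₁ = Δθ/dt₁ = -0.2902
distance = √((0.5−-0.5)² + (-3.5−-3)²) = 1.1180; v₂ = distance/dt₂ = 0.7454

ω₁ = -0.2902, v₂ = 0.7454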